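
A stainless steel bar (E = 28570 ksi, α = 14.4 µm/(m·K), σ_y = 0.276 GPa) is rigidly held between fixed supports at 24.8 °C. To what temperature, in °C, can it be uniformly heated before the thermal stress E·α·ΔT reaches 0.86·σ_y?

108 °C

E = 28570 ksi = 197.0 GPa.
σ_y = 0.276 GPa = 276.0 MPa.
E·α·ΔT = 237.4 MPa ⇒ ΔT = 237.4 / (197.0×10³ × 14.4×10⁻⁶) = 83.68 K.
T = 24.8 + 83.68 = 108.5 °C.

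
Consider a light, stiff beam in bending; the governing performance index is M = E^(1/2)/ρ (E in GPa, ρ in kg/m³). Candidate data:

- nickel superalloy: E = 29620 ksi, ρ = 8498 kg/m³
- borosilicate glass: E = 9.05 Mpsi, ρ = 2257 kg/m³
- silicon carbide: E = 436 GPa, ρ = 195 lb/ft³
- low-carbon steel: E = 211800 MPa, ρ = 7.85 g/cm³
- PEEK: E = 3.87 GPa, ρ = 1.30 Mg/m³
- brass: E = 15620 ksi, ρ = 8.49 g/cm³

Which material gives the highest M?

In SI units:
  nickel superalloy: E = 204.2 GPa, ρ = 8498 kg/m³
  borosilicate glass: E = 62.40 GPa, ρ = 2257 kg/m³
  silicon carbide: E = 436.0 GPa, ρ = 3124 kg/m³
  low-carbon steel: E = 211.8 GPa, ρ = 7850 kg/m³
  PEEK: E = 3.870 GPa, ρ = 1300 kg/m³
  brass: E = 107.7 GPa, ρ = 8490 kg/m³
  silicon carbide: M = 6.68×10⁻³
  borosilicate glass: M = 3.50×10⁻³
  low-carbon steel: M = 1.85×10⁻³
  nickel superalloy: M = 1.68×10⁻³
  PEEK: M = 1.51×10⁻³
  brass: M = 1.22×10⁻³
Silicon carbide ranks first.

silicon carbide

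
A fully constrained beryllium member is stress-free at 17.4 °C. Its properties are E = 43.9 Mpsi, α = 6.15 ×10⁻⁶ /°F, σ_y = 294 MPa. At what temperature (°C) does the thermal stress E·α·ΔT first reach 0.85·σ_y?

E = 43.9 Mpsi = 302.7 GPa.
α = 6.15×10⁻⁶/°F × 9/5 = 11.1×10⁻⁶/K.
E·α·ΔT = 249.9 MPa ⇒ ΔT = 249.9 / (302.7×10³ × 11.1×10⁻⁶) = 74.58 K.
T = 17.4 + 74.58 = 91.98 °C.

92.0 °C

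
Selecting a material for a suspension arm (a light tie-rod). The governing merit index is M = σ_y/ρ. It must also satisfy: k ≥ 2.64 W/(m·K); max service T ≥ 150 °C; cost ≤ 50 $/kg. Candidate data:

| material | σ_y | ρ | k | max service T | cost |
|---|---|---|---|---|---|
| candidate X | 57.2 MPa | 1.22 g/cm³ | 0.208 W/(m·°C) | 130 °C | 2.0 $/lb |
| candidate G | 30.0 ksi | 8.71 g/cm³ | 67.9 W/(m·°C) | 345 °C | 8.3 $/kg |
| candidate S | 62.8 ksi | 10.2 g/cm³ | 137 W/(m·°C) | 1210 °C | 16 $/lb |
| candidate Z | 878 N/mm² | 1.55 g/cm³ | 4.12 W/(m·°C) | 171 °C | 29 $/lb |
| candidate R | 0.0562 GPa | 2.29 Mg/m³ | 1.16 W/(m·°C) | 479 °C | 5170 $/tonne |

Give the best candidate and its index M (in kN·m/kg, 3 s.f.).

Screen on constraints: k ≥ 2.64 W/(m·K); max service T ≥ 150 °C; cost ≤ 50 $/kg. Survivors: candidate G, candidate S.
In SI units:
  candidate G: σ_y = 206.8 MPa, ρ = 8710 kg/m³
  candidate S: σ_y = 433.0 MPa, ρ = 10200 kg/m³
  candidate S: M = 42.5 kN·m/kg
  candidate G: M = 23.7 kN·m/kg
Candidate S has the largest M.

candidate S, M = 42.5 kN·m/kg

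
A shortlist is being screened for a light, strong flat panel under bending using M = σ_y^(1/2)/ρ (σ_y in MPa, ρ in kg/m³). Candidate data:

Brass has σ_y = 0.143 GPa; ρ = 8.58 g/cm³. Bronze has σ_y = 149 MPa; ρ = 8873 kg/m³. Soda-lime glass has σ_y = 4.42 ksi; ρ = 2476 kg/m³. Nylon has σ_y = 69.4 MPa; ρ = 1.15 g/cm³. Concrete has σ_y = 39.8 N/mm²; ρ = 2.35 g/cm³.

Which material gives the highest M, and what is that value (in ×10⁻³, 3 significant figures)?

nylon, M = 7.24×10⁻³

In SI units:
  brass: σ_y = 143.0 MPa, ρ = 8580 kg/m³
  bronze: σ_y = 149.0 MPa, ρ = 8873 kg/m³
  soda-lime glass: σ_y = 30.47 MPa, ρ = 2476 kg/m³
  nylon: σ_y = 69.40 MPa, ρ = 1150 kg/m³
  concrete: σ_y = 39.80 MPa, ρ = 2350 kg/m³
  nylon: M = 7.24×10⁻³
  concrete: M = 2.68×10⁻³
  soda-lime glass: M = 2.23×10⁻³
  brass: M = 1.39×10⁻³
  bronze: M = 1.38×10⁻³
The maximum is for nylon.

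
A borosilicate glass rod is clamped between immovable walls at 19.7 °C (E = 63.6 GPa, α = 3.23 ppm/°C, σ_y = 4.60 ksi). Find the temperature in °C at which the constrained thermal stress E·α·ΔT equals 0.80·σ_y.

σ_y = 4.60 ksi = 31.72 MPa.
E·α·ΔT = 25.37 MPa ⇒ ΔT = 25.37 / (63.60×10³ × 3.23×10⁻⁶) = 123.5 K.
T = 19.7 + 123.5 = 143.2 °C.

143 °C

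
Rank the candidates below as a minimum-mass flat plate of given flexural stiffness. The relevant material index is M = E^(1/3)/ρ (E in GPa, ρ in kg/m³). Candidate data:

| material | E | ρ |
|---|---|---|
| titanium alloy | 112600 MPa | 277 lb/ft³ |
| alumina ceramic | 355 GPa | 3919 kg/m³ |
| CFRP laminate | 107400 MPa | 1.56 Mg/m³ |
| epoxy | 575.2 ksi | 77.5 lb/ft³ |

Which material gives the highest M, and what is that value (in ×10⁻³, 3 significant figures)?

CFRP laminate, M = 3.05×10⁻³

Putting every candidate on a common basis:
  titanium alloy: E = 112.6 GPa, ρ = 4437 kg/m³
  alumina ceramic: E = 355.0 GPa, ρ = 3919 kg/m³
  CFRP laminate: E = 107.4 GPa, ρ = 1560 kg/m³
  epoxy: E = 3.966 GPa, ρ = 1241 kg/m³
  CFRP laminate: M = 3.05×10⁻³
  alumina ceramic: M = 1.81×10⁻³
  epoxy: M = 1.28×10⁻³
  titanium alloy: M = 1.09×10⁻³
CFRP laminate ranks first.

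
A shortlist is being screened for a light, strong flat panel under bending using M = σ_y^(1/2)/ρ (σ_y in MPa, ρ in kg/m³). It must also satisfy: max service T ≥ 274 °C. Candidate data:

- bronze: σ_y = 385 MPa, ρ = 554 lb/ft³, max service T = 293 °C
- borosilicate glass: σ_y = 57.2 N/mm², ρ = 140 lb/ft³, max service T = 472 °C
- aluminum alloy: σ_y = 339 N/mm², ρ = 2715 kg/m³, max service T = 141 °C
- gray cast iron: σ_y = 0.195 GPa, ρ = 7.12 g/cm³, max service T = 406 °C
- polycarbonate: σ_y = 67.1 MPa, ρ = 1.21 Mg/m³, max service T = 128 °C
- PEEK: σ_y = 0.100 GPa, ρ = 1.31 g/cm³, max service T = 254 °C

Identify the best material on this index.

borosilicate glass

Screen on constraints: max service T ≥ 274 °C. Survivors: bronze, borosilicate glass, gray cast iron.
Normalizing units and computing the index:
  bronze: σ_y = 385.0 MPa, ρ = 8874 kg/m³
  borosilicate glass: σ_y = 57.20 MPa, ρ = 2243 kg/m³
  gray cast iron: σ_y = 195.0 MPa, ρ = 7120 kg/m³
  borosilicate glass: M = 3.37×10⁻³
  bronze: M = 2.21×10⁻³
  gray cast iron: M = 1.96×10⁻³
Borosilicate glass has the largest M.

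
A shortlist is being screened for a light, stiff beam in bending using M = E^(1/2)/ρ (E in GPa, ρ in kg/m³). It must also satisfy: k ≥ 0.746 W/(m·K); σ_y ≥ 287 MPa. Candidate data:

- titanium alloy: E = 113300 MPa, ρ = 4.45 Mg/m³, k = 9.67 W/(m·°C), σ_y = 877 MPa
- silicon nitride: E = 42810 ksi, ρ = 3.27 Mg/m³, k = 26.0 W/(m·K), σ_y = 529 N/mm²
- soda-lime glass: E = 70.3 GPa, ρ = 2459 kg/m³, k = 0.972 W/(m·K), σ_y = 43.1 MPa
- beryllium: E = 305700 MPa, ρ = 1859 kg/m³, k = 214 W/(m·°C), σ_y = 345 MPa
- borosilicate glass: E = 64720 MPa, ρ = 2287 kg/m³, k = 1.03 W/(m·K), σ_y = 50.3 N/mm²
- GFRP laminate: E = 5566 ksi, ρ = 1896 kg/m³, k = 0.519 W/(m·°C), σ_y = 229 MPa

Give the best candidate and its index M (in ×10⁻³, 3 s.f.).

beryllium, M = 9.41×10⁻³

Screen on constraints: k ≥ 0.746 W/(m·K); σ_y ≥ 287 MPa. Survivors: titanium alloy, silicon nitride, beryllium.
Convert each candidate to consistent units, then evaluate M:
  titanium alloy: E = 113.3 GPa, ρ = 4450 kg/m³
  silicon nitride: E = 295.2 GPa, ρ = 3270 kg/m³
  beryllium: E = 305.7 GPa, ρ = 1859 kg/m³
  beryllium: M = 9.41×10⁻³
  silicon nitride: M = 5.25×10⁻³
  titanium alloy: M = 2.39×10⁻³
Beryllium has the largest M.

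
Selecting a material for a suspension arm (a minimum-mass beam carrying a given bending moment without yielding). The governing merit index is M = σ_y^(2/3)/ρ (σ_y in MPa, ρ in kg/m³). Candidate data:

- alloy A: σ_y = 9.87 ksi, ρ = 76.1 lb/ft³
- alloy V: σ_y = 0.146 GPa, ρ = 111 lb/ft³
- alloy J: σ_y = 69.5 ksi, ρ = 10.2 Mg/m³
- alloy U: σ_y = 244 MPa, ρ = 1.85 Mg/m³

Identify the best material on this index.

alloy U

After converting to SI:
  alloy A: σ_y = 68.05 MPa, ρ = 1219 kg/m³
  alloy V: σ_y = 146.0 MPa, ρ = 1778 kg/m³
  alloy J: σ_y = 479.2 MPa, ρ = 10200 kg/m³
  alloy U: σ_y = 244.0 MPa, ρ = 1850 kg/m³
  alloy U: M = 21.1×10⁻³
  alloy V: M = 15.6×10⁻³
  alloy A: M = 13.7×10⁻³
  alloy J: M = 6.00×10⁻³
Alloy U ranks first.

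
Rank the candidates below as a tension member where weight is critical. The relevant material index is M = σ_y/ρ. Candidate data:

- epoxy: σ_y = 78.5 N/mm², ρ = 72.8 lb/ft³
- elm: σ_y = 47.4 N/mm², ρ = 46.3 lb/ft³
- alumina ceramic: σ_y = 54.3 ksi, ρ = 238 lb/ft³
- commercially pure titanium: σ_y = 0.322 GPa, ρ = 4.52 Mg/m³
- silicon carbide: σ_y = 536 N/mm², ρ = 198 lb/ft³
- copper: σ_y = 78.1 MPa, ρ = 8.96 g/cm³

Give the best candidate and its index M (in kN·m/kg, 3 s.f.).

silicon carbide, M = 169 kN·m/kg

After converting to SI:
  epoxy: σ_y = 78.50 MPa, ρ = 1166 kg/m³
  elm: σ_y = 47.40 MPa, ρ = 741.7 kg/m³
  alumina ceramic: σ_y = 374.4 MPa, ρ = 3812 kg/m³
  commercially pure titanium: σ_y = 322.0 MPa, ρ = 4520 kg/m³
  silicon carbide: σ_y = 536.0 MPa, ρ = 3172 kg/m³
  copper: σ_y = 78.10 MPa, ρ = 8960 kg/m³
  silicon carbide: M = 169 kN·m/kg
  alumina ceramic: M = 98.2 kN·m/kg
  commercially pure titanium: M = 71.2 kN·m/kg
  epoxy: M = 67.3 kN·m/kg
  elm: M = 63.9 kN·m/kg
  copper: M = 8.72 kN·m/kg
Highest index: silicon carbide.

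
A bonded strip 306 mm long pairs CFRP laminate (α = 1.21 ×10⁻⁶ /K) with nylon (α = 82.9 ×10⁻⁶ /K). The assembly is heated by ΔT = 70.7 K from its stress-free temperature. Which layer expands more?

α(CFRP laminate) = 1.21×10⁻⁶/K vs α(nylon) = 82.9×10⁻⁶/K.
Higher α expands more for the same ΔT: nylon.

nylon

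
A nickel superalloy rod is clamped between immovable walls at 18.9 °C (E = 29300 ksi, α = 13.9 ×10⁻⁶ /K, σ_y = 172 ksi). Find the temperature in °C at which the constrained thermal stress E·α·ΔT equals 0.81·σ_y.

361 °C

E = 29300 ksi = 202.0 GPa.
σ_y = 172 ksi = 1186 MPa.
E·α·ΔT = 960.6 MPa ⇒ ΔT = 960.6 / (202.0×10³ × 13.9×10⁻⁶) = 342.1 K.
T = 18.9 + 342.1 = 361.0 °C.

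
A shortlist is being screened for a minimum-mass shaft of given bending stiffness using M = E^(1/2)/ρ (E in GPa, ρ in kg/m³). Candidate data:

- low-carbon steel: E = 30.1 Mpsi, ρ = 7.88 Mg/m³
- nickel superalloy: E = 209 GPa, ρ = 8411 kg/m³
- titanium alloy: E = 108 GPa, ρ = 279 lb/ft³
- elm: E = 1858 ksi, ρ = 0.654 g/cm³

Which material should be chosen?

elm

In SI units:
  low-carbon steel: E = 207.5 GPa, ρ = 7880 kg/m³
  nickel superalloy: E = 209.0 GPa, ρ = 8411 kg/m³
  titanium alloy: E = 108.0 GPa, ρ = 4469 kg/m³
  elm: E = 12.81 GPa, ρ = 654.0 kg/m³
  elm: M = 5.47×10⁻³
  titanium alloy: M = 2.33×10⁻³
  low-carbon steel: M = 1.83×10⁻³
  nickel superalloy: M = 1.72×10⁻³
The maximum is for elm.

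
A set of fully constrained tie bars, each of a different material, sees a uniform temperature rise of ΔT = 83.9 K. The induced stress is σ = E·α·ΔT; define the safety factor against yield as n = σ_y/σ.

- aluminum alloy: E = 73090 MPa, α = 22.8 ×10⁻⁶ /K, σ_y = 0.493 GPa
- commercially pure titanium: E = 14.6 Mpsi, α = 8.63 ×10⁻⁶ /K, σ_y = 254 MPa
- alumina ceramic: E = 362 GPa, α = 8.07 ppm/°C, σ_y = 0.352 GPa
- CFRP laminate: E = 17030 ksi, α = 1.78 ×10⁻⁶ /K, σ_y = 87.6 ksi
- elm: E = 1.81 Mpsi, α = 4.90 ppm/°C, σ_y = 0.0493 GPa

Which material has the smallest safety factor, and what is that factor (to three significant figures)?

alumina ceramic, n = 1.44

With everything in SI (GPa, ×10⁻⁶/K, MPa):
  aluminum alloy: E = 73.09, α = 22.8, σ_y = 493.0 → σ = 140 MPa, n = 3.53
  commercially pure titanium: E = 100.7, α = 8.63, σ_y = 254.0 → σ = 72.9 MPa, n = 3.48
  alumina ceramic: E = 362.0, α = 8.07, σ_y = 352.0 → σ = 245 MPa, n = 1.44
  CFRP laminate: E = 117.4, α = 1.78, σ_y = 604.0 → σ = 17.5 MPa, n = 34.4
  elm: E = 12.48, α = 4.90, σ_y = 49.30 → σ = 5.13 MPa, n = 9.61
The minimum is alumina ceramic at n = 1.44.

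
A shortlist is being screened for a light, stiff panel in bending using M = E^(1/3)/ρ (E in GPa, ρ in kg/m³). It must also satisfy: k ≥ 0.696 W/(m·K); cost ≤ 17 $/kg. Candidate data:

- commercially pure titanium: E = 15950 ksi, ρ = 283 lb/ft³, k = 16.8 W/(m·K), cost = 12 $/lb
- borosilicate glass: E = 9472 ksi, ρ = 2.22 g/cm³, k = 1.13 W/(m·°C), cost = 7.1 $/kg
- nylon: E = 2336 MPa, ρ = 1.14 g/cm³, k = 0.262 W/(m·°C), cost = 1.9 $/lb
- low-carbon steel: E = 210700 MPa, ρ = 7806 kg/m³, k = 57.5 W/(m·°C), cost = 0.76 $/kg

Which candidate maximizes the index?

borosilicate glass

Screen on constraints: k ≥ 0.696 W/(m·K); cost ≤ 17 $/kg. Survivors: borosilicate glass, low-carbon steel.
Convert each candidate to consistent units, then evaluate M:
  borosilicate glass: E = 65.31 GPa, ρ = 2220 kg/m³
  low-carbon steel: E = 210.7 GPa, ρ = 7806 kg/m³
  borosilicate glass: M = 1.81×10⁻³
  low-carbon steel: M = 0.762×10⁻³
Borosilicate glass ranks first.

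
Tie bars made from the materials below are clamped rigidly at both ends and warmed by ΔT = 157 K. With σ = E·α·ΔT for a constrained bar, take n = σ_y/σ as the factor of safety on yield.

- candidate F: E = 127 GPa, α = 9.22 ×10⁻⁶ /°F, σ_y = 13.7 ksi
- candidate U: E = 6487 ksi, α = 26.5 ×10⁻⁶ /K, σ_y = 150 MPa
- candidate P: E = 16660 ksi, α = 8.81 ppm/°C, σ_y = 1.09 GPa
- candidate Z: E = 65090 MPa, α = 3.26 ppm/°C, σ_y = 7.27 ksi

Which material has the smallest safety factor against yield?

candidate F

Converting E to GPa, α to ×10⁻⁶/K, σ_y to MPa, then σ and n for each:
  candidate F: E = 127.0, α = 16.6, σ_y = 94.46 → σ = 331 MPa, n = 0.285
  candidate U: E = 44.73, α = 26.5, σ_y = 150.0 → σ = 186 MPa, n = 0.806
  candidate P: E = 114.9, α = 8.81, σ_y = 1090 → σ = 159 MPa, n = 6.86
  candidate Z: E = 65.09, α = 3.26, σ_y = 50.12 → σ = 33.3 MPa, n = 1.50
The minimum is candidate F at n = 0.285.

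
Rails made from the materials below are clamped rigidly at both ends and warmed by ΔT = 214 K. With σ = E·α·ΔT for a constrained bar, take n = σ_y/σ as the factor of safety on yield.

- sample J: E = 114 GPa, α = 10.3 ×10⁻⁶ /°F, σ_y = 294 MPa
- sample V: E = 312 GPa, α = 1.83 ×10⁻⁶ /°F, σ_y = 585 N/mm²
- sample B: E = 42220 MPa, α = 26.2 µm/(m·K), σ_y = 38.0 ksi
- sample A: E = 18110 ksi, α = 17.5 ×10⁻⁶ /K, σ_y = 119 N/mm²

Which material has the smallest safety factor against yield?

sample A

In consistent units (E in GPa, α in ×10⁻⁶/K, σ_y in MPa):
  sample J: E = 114.0, α = 18.5, σ_y = 294.0 → σ = 452 MPa, n = 0.650
  sample V: E = 312.0, α = 3.29, σ_y = 585.0 → σ = 220 MPa, n = 2.66
  sample B: E = 42.22, α = 26.2, σ_y = 262.0 → σ = 237 MPa, n = 1.11
  sample A: E = 124.9, α = 17.5, σ_y = 119.0 → σ = 468 MPa, n = 0.254
Smallest n: sample A with n = 0.254.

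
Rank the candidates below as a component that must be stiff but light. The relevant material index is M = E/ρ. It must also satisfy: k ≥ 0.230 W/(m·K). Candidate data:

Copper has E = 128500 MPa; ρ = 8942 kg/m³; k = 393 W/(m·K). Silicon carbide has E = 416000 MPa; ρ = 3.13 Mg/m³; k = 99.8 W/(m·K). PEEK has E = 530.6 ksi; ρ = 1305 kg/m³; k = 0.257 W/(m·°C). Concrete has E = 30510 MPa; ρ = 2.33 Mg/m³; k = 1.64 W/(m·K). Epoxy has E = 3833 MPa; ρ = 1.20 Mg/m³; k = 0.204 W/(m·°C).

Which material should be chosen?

Screen on constraints: k ≥ 0.230 W/(m·K). Survivors: copper, silicon carbide, PEEK, concrete.
Normalizing units and computing the index:
  copper: E = 128.5 GPa, ρ = 8942 kg/m³
  silicon carbide: E = 416.0 GPa, ρ = 3130 kg/m³
  PEEK: E = 3.658 GPa, ρ = 1305 kg/m³
  concrete: E = 30.51 GPa, ρ = 2330 kg/m³
  silicon carbide: M = 133 MN·m/kg
  copper: M = 14.4 MN·m/kg
  concrete: M = 13.1 MN·m/kg
  PEEK: M = 2.80 MN·m/kg
Silicon carbide has the largest M.

silicon carbide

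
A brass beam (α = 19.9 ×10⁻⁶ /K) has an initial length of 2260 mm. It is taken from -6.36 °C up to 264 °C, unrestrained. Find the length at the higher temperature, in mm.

ΔT = 264 − (-6.36) = 270.4 K.
ΔL = α·L₀·ΔT = 19.9×10⁻⁶ × 2260 mm × 270.4 K = 12.2 mm.
L = L₀ + ΔL = 2260 + 12.2 = 2272.2 mm.

2272.2 mm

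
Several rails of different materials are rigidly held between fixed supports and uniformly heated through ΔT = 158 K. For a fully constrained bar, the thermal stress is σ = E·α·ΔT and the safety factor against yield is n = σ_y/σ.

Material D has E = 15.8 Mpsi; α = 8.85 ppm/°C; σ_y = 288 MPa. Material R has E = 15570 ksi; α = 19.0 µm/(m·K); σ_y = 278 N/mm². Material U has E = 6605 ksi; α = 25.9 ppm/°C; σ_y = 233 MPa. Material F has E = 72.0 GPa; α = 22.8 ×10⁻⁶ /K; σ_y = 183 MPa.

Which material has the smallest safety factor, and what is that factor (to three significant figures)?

With everything in SI (GPa, ×10⁻⁶/K, MPa):
  material D: E = 108.9, α = 8.85, σ_y = 288.0 → σ = 152 MPa, n = 1.89
  material R: E = 107.4, α = 19.0, σ_y = 278.0 → σ = 322 MPa, n = 0.863
  material U: E = 45.54, α = 25.9, σ_y = 233.0 → σ = 186 MPa, n = 1.25
  material F: E = 72.00, α = 22.8, σ_y = 183.0 → σ = 259 MPa, n = 0.706
Material F has the lowest safety factor, n = 0.706.

material F, n = 0.706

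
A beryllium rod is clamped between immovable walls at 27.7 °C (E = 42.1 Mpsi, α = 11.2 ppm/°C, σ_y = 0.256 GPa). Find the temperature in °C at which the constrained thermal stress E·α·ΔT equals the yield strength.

E = 42.1 Mpsi = 290.3 GPa.
σ_y = 0.256 GPa = 256.0 MPa.
E·α·ΔT = 256.0 MPa ⇒ ΔT = 256.0 / (290.3×10³ × 11.2×10⁻⁶) = 78.74 K.
T = 27.7 + 78.74 = 106.4 °C.

106 °C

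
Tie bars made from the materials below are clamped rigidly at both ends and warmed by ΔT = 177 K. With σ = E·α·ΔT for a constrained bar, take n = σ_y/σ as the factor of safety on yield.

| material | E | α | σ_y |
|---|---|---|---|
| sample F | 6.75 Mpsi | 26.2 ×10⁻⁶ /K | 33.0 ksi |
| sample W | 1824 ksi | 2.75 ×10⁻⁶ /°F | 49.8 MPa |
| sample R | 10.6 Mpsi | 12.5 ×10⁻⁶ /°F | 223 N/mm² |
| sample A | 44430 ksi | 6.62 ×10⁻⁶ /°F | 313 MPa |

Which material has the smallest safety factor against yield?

sample A

With everything in SI (GPa, ×10⁻⁶/K, MPa):
  sample F: E = 46.54, α = 26.2, σ_y = 227.5 → σ = 216 MPa, n = 1.05
  sample W: E = 12.58, α = 4.95, σ_y = 49.80 → σ = 11.0 MPa, n = 4.52
  sample R: E = 73.08, α = 22.5, σ_y = 223.0 → σ = 291 MPa, n = 0.766
  sample A: E = 306.3, α = 11.9, σ_y = 313.0 → σ = 646 MPa, n = 0.484
Sample A has the lowest safety factor, n = 0.484.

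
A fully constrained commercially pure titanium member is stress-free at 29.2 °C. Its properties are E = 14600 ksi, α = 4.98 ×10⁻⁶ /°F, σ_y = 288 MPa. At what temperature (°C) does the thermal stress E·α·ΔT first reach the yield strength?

348 °C

E = 14600 ksi = 100.7 GPa.
α = 4.98×10⁻⁶/°F × 9/5 = 8.96×10⁻⁶/K.
E·α·ΔT = 288.0 MPa ⇒ ΔT = 288.0 / (100.7×10³ × 8.96×10⁻⁶) = 319.2 K.
T = 29.2 + 319.2 = 348.4 °C.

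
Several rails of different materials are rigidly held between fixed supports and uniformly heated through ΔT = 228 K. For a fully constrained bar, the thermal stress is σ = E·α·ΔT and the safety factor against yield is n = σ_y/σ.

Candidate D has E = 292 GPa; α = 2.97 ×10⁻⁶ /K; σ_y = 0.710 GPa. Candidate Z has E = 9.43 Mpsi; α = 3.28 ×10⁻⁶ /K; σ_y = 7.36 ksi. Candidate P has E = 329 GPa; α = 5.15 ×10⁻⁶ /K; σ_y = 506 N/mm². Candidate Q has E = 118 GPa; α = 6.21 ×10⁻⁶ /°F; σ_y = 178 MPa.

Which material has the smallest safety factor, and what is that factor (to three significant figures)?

In consistent units (E in GPa, α in ×10⁻⁶/K, σ_y in MPa):
  candidate D: E = 292.0, α = 2.97, σ_y = 710.0 → σ = 198 MPa, n = 3.59
  candidate Z: E = 65.02, α = 3.28, σ_y = 50.75 → σ = 48.6 MPa, n = 1.04
  candidate P: E = 329.0, α = 5.15, σ_y = 506.0 → σ = 386 MPa, n = 1.31
  candidate Q: E = 118.0, α = 11.2, σ_y = 178.0 → σ = 301 MPa, n = 0.592
The minimum is candidate Q at n = 0.592.

candidate Q, n = 0.592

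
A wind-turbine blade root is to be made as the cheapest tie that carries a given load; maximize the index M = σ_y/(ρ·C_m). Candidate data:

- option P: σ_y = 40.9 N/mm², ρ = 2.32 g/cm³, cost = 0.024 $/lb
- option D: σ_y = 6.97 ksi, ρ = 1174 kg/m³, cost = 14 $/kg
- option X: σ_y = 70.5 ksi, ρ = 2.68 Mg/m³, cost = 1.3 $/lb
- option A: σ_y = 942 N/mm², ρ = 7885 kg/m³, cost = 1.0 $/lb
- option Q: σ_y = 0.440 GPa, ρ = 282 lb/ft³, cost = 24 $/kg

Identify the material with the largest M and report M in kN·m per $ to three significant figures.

option P, M = 333 kN·m per $

Convert each candidate to consistent units, then evaluate M:
  option P: σ_y = 40.90 MPa, ρ = 2320 kg/m³, cost = 0.05291 $/kg
  option D: σ_y = 48.06 MPa, ρ = 1174 kg/m³, cost = 14.00 $/kg
  option X: σ_y = 486.1 MPa, ρ = 2680 kg/m³, cost = 2.866 $/kg
  option A: σ_y = 942.0 MPa, ρ = 7885 kg/m³, cost = 2.205 $/kg
  option Q: σ_y = 440.0 MPa, ρ = 4517 kg/m³, cost = 24.00 $/kg
  option P: M = 333 kN·m per $
  option X: M = 63.3 kN·m per $
  option A: M = 54.2 kN·m per $
  option Q: M = 4.06 kN·m per $
  option D: M = 2.92 kN·m per $
The maximum is for option P.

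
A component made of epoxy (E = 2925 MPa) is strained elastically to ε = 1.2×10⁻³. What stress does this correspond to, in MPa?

3.51 MPa

E = 2925 MPa = 2.925 GPa.
σ = E·ε = 2925 MPa × 1.2×10⁻³ = 3.51 MPa.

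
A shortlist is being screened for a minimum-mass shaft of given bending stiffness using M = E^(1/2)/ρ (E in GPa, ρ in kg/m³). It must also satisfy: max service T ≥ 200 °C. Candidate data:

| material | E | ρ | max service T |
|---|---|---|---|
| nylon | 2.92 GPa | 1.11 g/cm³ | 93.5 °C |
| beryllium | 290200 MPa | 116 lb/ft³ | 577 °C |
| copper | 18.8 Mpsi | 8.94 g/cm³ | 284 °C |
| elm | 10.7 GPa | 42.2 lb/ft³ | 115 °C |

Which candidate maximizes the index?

beryllium

Screen on constraints: max service T ≥ 200 °C. Survivors: beryllium, copper.
In SI units:
  beryllium: E = 290.2 GPa, ρ = 1858 kg/m³
  copper: E = 129.6 GPa, ρ = 8940 kg/m³
  beryllium: M = 9.17×10⁻³
  copper: M = 1.27×10⁻³
Beryllium ranks first.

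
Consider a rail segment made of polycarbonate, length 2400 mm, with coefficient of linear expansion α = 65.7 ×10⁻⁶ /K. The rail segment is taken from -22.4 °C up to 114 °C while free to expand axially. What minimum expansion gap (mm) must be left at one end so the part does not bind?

21.5 mm

ΔT = 114 − (-22.4) = 136.4 K.
ΔL = α·L₀·ΔT = 65.7×10⁻⁶ × 2400 mm × 136.4 K = 21.5 mm.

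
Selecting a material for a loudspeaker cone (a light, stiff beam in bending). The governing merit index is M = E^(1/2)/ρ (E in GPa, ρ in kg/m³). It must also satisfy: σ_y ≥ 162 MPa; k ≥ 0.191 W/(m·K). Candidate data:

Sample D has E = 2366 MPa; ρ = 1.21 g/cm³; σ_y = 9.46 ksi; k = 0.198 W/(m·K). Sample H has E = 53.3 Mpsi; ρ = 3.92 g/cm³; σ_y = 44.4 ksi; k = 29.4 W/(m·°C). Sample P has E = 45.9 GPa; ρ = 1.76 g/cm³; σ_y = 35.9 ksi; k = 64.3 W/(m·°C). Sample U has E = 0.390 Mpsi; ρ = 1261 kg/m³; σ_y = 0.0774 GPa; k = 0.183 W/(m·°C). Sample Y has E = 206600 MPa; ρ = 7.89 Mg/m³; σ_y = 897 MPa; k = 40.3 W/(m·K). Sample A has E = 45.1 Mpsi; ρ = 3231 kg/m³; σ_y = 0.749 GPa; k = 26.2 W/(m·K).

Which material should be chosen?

sample A

Screen on constraints: σ_y ≥ 162 MPa; k ≥ 0.191 W/(m·K). Survivors: sample H, sample P, sample Y, sample A.
In SI units:
  sample H: E = 367.5 GPa, ρ = 3920 kg/m³
  sample P: E = 45.90 GPa, ρ = 1760 kg/m³
  sample Y: E = 206.6 GPa, ρ = 7890 kg/m³
  sample A: E = 311.0 GPa, ρ = 3231 kg/m³
  sample A: M = 5.46×10⁻³
  sample H: M = 4.89×10⁻³
  sample P: M = 3.85×10⁻³
  sample Y: M = 1.82×10⁻³
Sample A ranks first.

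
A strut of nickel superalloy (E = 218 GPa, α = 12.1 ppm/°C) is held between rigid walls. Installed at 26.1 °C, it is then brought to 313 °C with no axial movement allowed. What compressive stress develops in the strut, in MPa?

757 MPa

ΔT = 286.9 K. Constrained thermal stress σ = E·α·ΔT = 218.0×10³ MPa × 12.1×10⁻⁶ × 286.9 = 757 MPa (compressive).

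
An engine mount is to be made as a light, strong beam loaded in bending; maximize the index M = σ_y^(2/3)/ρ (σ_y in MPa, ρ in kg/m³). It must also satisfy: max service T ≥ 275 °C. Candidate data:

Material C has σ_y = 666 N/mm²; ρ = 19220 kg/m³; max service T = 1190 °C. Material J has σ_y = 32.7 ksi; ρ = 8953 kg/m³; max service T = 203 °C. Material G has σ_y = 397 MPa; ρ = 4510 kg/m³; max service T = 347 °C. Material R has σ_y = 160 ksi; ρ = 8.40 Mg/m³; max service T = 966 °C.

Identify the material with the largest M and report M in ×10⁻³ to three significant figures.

material R, M = 12.7×10⁻³

Screen on constraints: max service T ≥ 275 °C. Survivors: material C, material G, material R.
After converting to SI:
  material C: σ_y = 666.0 MPa, ρ = 19220 kg/m³
  material G: σ_y = 397.0 MPa, ρ = 4510 kg/m³
  material R: σ_y = 1103 MPa, ρ = 8400 kg/m³
  material R: M = 12.7×10⁻³
  material G: M = 12.0×10⁻³
  material C: M = 3.97×10⁻³
The maximum is for material R.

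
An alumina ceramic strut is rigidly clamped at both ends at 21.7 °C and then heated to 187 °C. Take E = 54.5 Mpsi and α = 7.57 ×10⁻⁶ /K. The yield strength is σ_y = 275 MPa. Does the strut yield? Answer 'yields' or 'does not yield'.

yields

E = 54.5 Mpsi = 375.8 GPa.
ΔT = 165.3 K. Constrained thermal stress σ = E·α·ΔT = 375.8×10³ MPa × 7.57×10⁻⁶ × 165.3 = 470 MPa (compressive).
Compare to σ_y = 275 MPa: σ ≥ σ_y, so it yields.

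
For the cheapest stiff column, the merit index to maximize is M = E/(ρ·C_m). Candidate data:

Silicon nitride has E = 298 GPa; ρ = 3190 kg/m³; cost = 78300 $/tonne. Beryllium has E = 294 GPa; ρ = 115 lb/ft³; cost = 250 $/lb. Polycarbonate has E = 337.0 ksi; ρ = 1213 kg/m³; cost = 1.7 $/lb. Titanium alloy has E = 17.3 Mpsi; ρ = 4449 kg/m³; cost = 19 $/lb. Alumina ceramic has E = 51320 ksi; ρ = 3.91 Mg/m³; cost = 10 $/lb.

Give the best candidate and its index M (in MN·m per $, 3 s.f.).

alumina ceramic, M = 4.10 MN·m per $

Normalizing units and computing the index:
  silicon nitride: E = 298.0 GPa, ρ = 3190 kg/m³, cost = 78.30 $/kg
  beryllium: E = 294.0 GPa, ρ = 1842 kg/m³, cost = 551.1 $/kg
  polycarbonate: E = 2.324 GPa, ρ = 1213 kg/m³, cost = 3.748 $/kg
  titanium alloy: E = 119.3 GPa, ρ = 4449 kg/m³, cost = 41.89 $/kg
  alumina ceramic: E = 353.8 GPa, ρ = 3910 kg/m³, cost = 22.05 $/kg
  alumina ceramic: M = 4.10 MN·m per $
  silicon nitride: M = 1.19 MN·m per $
  titanium alloy: M = 0.640 MN·m per $
  polycarbonate: M = 0.511 MN·m per $
  beryllium: M = 0.290 MN·m per $
Highest index: alumina ceramic.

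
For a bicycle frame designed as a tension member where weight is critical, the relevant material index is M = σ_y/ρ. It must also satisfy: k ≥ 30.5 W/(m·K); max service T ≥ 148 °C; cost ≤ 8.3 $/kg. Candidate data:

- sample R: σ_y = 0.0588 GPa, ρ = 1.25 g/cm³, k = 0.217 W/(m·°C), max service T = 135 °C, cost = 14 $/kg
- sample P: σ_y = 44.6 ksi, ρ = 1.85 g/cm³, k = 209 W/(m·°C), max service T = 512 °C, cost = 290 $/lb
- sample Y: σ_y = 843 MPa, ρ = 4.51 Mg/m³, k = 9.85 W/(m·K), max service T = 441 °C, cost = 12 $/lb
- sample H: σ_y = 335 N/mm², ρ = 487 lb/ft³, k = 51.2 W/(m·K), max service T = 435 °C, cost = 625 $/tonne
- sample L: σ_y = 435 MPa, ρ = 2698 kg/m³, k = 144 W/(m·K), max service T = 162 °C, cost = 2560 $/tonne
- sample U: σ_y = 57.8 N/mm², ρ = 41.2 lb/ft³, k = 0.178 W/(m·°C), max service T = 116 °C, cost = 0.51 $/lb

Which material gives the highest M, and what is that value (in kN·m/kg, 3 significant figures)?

Screen on constraints: k ≥ 30.5 W/(m·K); max service T ≥ 148 °C; cost ≤ 8.3 $/kg. Survivors: sample H, sample L.
In SI units:
  sample H: σ_y = 335.0 MPa, ρ = 7801 kg/m³
  sample L: σ_y = 435.0 MPa, ρ = 2698 kg/m³
  sample L: M = 161 kN·m/kg
  sample H: M = 42.9 kN·m/kg
Sample L has the largest M.

sample L, M = 161 kN·m/kg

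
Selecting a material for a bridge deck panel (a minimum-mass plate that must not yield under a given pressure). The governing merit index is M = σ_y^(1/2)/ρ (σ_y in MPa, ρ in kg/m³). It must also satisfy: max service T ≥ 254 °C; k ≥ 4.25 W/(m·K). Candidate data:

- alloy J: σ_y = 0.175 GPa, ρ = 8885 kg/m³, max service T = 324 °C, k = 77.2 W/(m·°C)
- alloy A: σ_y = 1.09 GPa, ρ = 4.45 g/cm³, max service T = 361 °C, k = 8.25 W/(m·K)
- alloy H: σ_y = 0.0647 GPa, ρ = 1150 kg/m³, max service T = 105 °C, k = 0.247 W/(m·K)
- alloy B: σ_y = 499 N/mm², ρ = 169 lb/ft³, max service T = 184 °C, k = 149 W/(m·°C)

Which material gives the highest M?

Screen on constraints: max service T ≥ 254 °C; k ≥ 4.25 W/(m·K). Survivors: alloy J, alloy A.
Normalizing units and computing the index:
  alloy J: σ_y = 175.0 MPa, ρ = 8885 kg/m³
  alloy A: σ_y = 1090 MPa, ρ = 4450 kg/m³
  alloy A: M = 7.42×10⁻³
  alloy J: M = 1.49×10⁻³
The maximum is for alloy A.

alloy A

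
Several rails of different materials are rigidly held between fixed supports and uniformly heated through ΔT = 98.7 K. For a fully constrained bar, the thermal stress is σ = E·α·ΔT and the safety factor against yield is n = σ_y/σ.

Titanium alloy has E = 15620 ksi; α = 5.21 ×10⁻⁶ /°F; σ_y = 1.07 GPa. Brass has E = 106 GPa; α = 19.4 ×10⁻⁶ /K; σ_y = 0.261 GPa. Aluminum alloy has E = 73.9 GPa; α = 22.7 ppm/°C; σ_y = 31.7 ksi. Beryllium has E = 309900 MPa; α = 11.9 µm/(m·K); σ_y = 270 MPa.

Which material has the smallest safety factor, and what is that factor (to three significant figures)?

Converting E to GPa, α to ×10⁻⁶/K, σ_y to MPa, then σ and n for each:
  titanium alloy: E = 107.7, α = 9.38, σ_y = 1070 → σ = 99.7 MPa, n = 10.7
  brass: E = 106.0, α = 19.4, σ_y = 261.0 → σ = 203 MPa, n = 1.29
  aluminum alloy: E = 73.90, α = 22.7, σ_y = 218.6 → σ = 166 MPa, n = 1.32
  beryllium: E = 309.9, α = 11.9, σ_y = 270.0 → σ = 364 MPa, n = 0.742
The minimum is beryllium at n = 0.742.

beryllium, n = 0.742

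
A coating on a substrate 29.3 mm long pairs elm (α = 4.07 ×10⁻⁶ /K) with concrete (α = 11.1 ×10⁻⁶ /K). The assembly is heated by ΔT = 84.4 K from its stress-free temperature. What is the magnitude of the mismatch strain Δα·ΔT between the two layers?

5.93×10⁻⁴

Δα = |4.07 − 11.1|×10⁻⁶/K = 7.03×10⁻⁶/K.
Mismatch strain = Δα·ΔT = 7.03×10⁻⁶ × 84.4 = 5.93×10⁻⁴.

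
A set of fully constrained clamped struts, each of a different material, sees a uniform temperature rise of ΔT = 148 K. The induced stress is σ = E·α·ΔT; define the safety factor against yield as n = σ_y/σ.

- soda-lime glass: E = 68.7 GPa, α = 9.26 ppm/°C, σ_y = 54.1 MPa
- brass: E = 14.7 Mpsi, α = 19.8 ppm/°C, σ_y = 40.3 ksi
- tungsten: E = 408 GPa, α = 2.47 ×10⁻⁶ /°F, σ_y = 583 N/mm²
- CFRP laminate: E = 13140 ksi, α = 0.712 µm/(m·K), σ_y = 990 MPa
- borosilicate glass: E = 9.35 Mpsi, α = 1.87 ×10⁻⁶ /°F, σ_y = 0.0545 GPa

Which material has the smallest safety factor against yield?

In consistent units (E in GPa, α in ×10⁻⁶/K, σ_y in MPa):
  soda-lime glass: E = 68.70, α = 9.26, σ_y = 54.10 → σ = 94.2 MPa, n = 0.575
  brass: E = 101.4, α = 19.8, σ_y = 277.9 → σ = 297 MPa, n = 0.936
  tungsten: E = 408.0, α = 4.45, σ_y = 583.0 → σ = 268 MPa, n = 2.17
  CFRP laminate: E = 90.60, α = 0.712, σ_y = 990.0 → σ = 9.55 MPa, n = 104
  borosilicate glass: E = 64.47, α = 3.37, σ_y = 54.50 → σ = 32.1 MPa, n = 1.70
Soda-lime glass has the lowest safety factor, n = 0.575.

soda-lime glass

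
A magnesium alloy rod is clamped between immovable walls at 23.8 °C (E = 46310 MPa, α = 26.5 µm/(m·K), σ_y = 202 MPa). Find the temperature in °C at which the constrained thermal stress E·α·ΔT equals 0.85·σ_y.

E = 46310 MPa = 46.31 GPa.
E·α·ΔT = 171.7 MPa ⇒ ΔT = 171.7 / (46.31×10³ × 26.5×10⁻⁶) = 139.9 K.
T = 23.8 + 139.9 = 163.7 °C.

164 °C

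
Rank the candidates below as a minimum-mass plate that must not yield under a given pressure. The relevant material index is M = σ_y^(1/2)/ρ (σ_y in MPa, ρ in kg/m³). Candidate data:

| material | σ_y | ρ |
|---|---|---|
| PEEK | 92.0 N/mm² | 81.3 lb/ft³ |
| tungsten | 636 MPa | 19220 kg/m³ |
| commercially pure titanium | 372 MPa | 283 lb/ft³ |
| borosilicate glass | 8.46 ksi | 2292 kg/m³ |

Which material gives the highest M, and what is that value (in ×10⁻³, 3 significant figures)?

PEEK, M = 7.37×10⁻³

Putting every candidate on a common basis:
  PEEK: σ_y = 92.00 MPa, ρ = 1302 kg/m³
  tungsten: σ_y = 636.0 MPa, ρ = 19220 kg/m³
  commercially pure titanium: σ_y = 372.0 MPa, ρ = 4533 kg/m³
  borosilicate glass: σ_y = 58.33 MPa, ρ = 2292 kg/m³
  PEEK: M = 7.37×10⁻³
  commercially pure titanium: M = 4.25×10⁻³
  borosilicate glass: M = 3.33×10⁻³
  tungsten: M = 1.31×10⁻³
The maximum is for PEEK.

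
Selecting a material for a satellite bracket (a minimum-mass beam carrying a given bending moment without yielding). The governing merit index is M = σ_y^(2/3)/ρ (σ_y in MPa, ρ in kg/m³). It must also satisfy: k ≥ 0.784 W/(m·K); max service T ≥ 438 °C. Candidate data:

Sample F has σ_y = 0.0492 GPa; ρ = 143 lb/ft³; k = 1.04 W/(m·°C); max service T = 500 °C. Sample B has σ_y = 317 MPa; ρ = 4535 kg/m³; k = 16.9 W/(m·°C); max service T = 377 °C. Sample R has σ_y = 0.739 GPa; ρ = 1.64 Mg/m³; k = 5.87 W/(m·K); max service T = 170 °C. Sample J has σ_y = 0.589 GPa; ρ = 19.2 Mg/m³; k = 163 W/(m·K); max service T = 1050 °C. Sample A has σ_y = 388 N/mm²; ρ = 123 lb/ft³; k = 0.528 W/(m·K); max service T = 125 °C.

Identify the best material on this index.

Screen on constraints: k ≥ 0.784 W/(m·K); max service T ≥ 438 °C. Survivors: sample F, sample J.
Convert each candidate to consistent units, then evaluate M:
  sample F: σ_y = 49.20 MPa, ρ = 2291 kg/m³
  sample J: σ_y = 589.0 MPa, ρ = 19200 kg/m³
  sample F: M = 5.86×10⁻³
  sample J: M = 3.66×10⁻³
Highest index: sample F.

sample F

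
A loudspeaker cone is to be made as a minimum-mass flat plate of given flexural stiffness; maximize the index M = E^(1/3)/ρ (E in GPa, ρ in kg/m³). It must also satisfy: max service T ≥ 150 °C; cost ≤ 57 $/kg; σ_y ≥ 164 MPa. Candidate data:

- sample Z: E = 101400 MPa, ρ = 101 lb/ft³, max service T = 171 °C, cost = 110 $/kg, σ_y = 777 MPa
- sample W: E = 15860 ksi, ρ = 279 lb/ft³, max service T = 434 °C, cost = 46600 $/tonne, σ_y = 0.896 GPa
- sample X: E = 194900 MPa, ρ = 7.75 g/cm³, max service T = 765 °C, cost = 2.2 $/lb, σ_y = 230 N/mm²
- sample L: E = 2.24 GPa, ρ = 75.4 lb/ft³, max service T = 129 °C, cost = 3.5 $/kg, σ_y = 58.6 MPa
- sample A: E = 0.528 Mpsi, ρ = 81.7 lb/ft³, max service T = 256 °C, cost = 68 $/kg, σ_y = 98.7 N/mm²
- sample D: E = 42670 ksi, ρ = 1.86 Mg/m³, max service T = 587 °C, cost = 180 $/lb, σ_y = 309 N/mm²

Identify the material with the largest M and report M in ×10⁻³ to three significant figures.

sample W, M = 1.07×10⁻³

Screen on constraints: max service T ≥ 150 °C; cost ≤ 57 $/kg; σ_y ≥ 164 MPa. Survivors: sample W, sample X.
Convert each candidate to consistent units, then evaluate M:
  sample W: E = 109.4 GPa, ρ = 4469 kg/m³
  sample X: E = 194.9 GPa, ρ = 7750 kg/m³
  sample W: M = 1.07×10⁻³
  sample X: M = 0.748×10⁻³
Sample W ranks first.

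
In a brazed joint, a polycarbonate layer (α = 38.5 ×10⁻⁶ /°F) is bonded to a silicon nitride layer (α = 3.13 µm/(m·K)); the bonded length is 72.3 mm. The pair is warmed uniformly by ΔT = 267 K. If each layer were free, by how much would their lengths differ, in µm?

polycarbonate: α = 38.5×10⁻⁶/°F × 9/5 = 69.3×10⁻⁶/K.
Δα = |69.3 − 3.13|×10⁻⁶/K = 66.2×10⁻⁶/K.
ΔL_mismatch = Δα·L·ΔT = 66.2×10⁻⁶ × 72.3 mm × 267.0 K = 1280 µm.

1280 µm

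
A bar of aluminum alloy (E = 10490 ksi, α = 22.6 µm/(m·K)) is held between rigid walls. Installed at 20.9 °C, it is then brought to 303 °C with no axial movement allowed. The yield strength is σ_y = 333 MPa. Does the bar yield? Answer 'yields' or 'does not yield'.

yields

E = 10490 ksi = 72.33 GPa.
ΔT = 282.1 K. Constrained thermal stress σ = E·α·ΔT = 72.33×10³ MPa × 22.6×10⁻⁶ × 282.1 = 461 MPa (compressive).
Compare to σ_y = 333 MPa: σ ≥ σ_y, so it yields.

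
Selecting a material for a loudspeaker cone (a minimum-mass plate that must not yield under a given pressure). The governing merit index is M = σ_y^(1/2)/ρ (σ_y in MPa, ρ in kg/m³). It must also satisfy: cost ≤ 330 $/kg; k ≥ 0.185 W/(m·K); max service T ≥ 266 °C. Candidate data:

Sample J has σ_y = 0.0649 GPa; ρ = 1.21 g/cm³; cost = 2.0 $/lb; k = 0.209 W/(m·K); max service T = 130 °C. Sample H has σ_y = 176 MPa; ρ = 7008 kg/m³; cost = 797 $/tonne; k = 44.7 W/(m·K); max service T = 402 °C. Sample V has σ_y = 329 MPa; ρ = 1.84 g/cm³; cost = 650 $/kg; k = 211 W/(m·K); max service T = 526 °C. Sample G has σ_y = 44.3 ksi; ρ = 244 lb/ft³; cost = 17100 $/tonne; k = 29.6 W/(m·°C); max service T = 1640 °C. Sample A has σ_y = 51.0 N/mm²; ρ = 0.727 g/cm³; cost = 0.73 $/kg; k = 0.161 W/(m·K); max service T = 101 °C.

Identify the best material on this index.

sample G

Screen on constraints: cost ≤ 330 $/kg; k ≥ 0.185 W/(m·K); max service T ≥ 266 °C. Survivors: sample H, sample G.
In SI units:
  sample H: σ_y = 176.0 MPa, ρ = 7008 kg/m³
  sample G: σ_y = 305.4 MPa, ρ = 3909 kg/m³
  sample G: M = 4.47×10⁻³
  sample H: M = 1.89×10⁻³
Highest index: sample G.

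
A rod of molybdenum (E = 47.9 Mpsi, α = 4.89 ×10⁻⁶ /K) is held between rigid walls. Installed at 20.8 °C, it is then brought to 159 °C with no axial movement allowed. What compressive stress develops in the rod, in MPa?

223 MPa

E = 47.9 Mpsi = 330.3 GPa.
ΔT = 138.2 K. Constrained thermal stress σ = E·α·ΔT = 330.3×10³ MPa × 4.89×10⁻⁶ × 138.2 = 223 MPa (compressive).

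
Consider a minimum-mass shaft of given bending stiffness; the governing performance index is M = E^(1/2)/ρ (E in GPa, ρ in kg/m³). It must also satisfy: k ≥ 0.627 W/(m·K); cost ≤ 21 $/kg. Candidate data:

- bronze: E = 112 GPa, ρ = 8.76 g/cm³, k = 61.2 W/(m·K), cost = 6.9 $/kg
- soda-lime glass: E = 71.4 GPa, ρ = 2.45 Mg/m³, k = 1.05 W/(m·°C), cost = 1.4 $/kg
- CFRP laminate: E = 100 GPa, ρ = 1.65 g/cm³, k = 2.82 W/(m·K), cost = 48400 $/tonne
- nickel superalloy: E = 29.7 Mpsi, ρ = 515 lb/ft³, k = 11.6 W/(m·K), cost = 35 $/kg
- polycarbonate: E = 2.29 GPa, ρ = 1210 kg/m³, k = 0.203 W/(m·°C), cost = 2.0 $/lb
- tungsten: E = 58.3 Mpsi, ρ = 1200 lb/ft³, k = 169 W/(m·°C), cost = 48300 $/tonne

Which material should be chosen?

soda-lime glass

Screen on constraints: k ≥ 0.627 W/(m·K); cost ≤ 21 $/kg. Survivors: bronze, soda-lime glass.
After converting to SI:
  bronze: E = 112.0 GPa, ρ = 8760 kg/m³
  soda-lime glass: E = 71.40 GPa, ρ = 2450 kg/m³
  soda-lime glass: M = 3.45×10⁻³
  bronze: M = 1.21×10⁻³
The maximum is for soda-lime glass.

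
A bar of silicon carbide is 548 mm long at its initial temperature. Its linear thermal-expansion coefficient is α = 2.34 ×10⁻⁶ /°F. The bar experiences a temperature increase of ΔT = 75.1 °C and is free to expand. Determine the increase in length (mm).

0.173 mm

Convert α: 2.34×10⁻⁶/°F × (9/5) = 4.21×10⁻⁶/K.
ΔL = α·L₀·ΔT = 4.21×10⁻⁶ × 548 mm × 75.10 K = 0.173 mm.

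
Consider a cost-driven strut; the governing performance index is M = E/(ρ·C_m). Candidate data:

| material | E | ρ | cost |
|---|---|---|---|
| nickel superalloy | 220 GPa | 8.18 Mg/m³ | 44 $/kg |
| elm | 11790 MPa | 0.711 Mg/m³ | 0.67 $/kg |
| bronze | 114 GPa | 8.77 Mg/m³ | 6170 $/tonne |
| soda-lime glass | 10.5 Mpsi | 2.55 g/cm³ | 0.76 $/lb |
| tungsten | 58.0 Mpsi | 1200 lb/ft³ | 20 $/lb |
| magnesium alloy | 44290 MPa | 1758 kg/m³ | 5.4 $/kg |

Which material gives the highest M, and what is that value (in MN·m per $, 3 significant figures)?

Putting every candidate on a common basis:
  nickel superalloy: E = 220.0 GPa, ρ = 8180 kg/m³, cost = 44.00 $/kg
  elm: E = 11.79 GPa, ρ = 711.0 kg/m³, cost = 0.6700 $/kg
  bronze: E = 114.0 GPa, ρ = 8770 kg/m³, cost = 6.170 $/kg
  soda-lime glass: E = 72.39 GPa, ρ = 2550 kg/m³, cost = 1.675 $/kg
  tungsten: E = 399.9 GPa, ρ = 19220 kg/m³, cost = 44.09 $/kg
  magnesium alloy: E = 44.29 GPa, ρ = 1758 kg/m³, cost = 5.400 $/kg
  elm: M = 24.7 MN·m per $
  soda-lime glass: M = 16.9 MN·m per $
  magnesium alloy: M = 4.67 MN·m per $
  bronze: M = 2.11 MN·m per $
  nickel superalloy: M = 0.611 MN·m per $
  tungsten: M = 0.472 MN·m per $
The maximum is for elm.

elm, M = 24.7 MN·m per $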